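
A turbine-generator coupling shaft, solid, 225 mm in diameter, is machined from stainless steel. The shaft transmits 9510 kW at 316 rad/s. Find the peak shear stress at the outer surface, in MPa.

13.5 MPa

ω = 316 rad/s, so T = P/ω = 9510×10³ / 316.0 = 30090 N·m.
J = πd⁴/32 = π(0.225)⁴/32 = 2.516×10^-4 m⁴.
τ_max = T·r/J = 30090 × 0.113 / 2.516×10^-4 = 1.346×10^7 Pa.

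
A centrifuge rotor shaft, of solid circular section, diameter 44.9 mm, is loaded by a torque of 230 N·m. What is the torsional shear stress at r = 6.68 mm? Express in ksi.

0.558 ksi

J = πd⁴/32 = π(0.0449)⁴/32 = 3.990×10^-7 m⁴.
Shear stress varies linearly with radius: τ = T·r/J = 230.0 × 0.00668 / 3.990×10^-7 = 3.851×10^6 Pa.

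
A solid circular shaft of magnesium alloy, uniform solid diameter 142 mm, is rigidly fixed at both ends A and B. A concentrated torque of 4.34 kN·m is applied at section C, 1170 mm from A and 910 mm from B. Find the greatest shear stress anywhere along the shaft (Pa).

With uniform GJ and both ends fixed, compatibility θ_AC = θ_CB gives T_A·a = T_B·b, together with T_A + T_B = T₀.
T_A = T₀·b/(a+b) = 4340·910/2080 = 1899 N·m; T_B = 2441 N·m.
τ in each portion: τ_AC = 3.38×10^6 Pa, τ_CB = 4.34×10^6 Pa; maximum is in CB.
τ_max = T_CB·r/J = 2441·0.0710/3.99×10^-5 = 4.342×10^6 Pa.

4.34e6 Pa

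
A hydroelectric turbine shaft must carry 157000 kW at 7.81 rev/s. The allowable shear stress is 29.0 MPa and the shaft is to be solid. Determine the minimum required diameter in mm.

ω = 2π·7.81 = 49.07 rad/s, so T = P/ω = 157000×10³ / 49.07 = 3.199e6 N·m.
For a solid shaft τ_max = 16T/(πd³), so d = (16T/(π τ_allow))^(1/3) = (16·3.199e6/(π·2.90×10^7))^(1/3) = 0.8252 m.

825 mm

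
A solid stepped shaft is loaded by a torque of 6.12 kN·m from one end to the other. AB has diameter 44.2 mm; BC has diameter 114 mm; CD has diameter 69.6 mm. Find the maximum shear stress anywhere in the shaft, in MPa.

361 MPa

Under the same torque, τ_max = 16T/(πd³) is largest where d is smallest — segment AB (d = 44.2 mm).
τ_max = 16·6120/(π·(0.0442)³) = 3.610×10^8 Pa.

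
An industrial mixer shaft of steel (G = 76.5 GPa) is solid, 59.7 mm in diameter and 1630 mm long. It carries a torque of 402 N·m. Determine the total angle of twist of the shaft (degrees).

0.394°

J = πd⁴/32 = π(0.0597)⁴/32 = 1.247×10^-6 m⁴.
θ = T·L/(G·J) = 402.0 × 1.63 / (76.5×10⁹ × 1.247×10^-6) = 6.868×10^-3 rad.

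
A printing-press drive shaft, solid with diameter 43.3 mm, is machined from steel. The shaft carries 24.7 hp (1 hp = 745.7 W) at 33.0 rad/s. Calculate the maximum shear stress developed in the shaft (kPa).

ω = 33.0 rad/s, so T = P/ω = 24.7×745.7 / 33.00 = 558.1 N·m.
J = πd⁴/32 = π(0.0433)⁴/32 = 3.451×10^-7 m⁴.
τ_max = T·r/J = 558.1 × 0.0216 / 3.451×10^-7 = 3.501×10^7 Pa.

35000 kPa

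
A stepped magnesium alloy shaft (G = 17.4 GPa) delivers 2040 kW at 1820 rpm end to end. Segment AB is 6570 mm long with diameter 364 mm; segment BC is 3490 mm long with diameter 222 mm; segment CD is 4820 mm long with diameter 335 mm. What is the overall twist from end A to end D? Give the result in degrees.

0.788°

ω = 2π·1820/60 = 190.6 rad/s, so T = P/ω = 2040×10³ / 190.6 = 10700 N·m.
J_AB = π(0.364)⁴/32 = 1.72×10^-3 m⁴; J_BC = π(0.222)⁴/32 = 2.38×10^-4 m⁴; J_CD = π(0.335)⁴/32 = 1.24×10^-3 m⁴.
θ = (T/G)·Σ L_i/J_i = (10700/17.4×10⁹)·(6.57/1.72×10^-3 + 3.49/2.38×10^-4 + 4.82/1.24×10^-3) = 0.01375 rad.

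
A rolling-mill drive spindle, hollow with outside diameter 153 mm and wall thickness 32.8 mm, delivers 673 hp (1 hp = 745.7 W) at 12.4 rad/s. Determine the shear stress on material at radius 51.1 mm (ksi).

6.24 ksi

ω = 12.4 rad/s, so T = P/ω = 673×745.7 / 12.40 = 40470 N·m.
J = π(d_o⁴ − d_i⁴)/32 = π(0.153⁴ − 0.0874⁴)/32 = 4.807×10^-5 m⁴.
Shear stress varies linearly with radius: τ = T·r/J = 40470 × 0.0511 / 4.807×10^-5 = 4.302×10^7 Pa.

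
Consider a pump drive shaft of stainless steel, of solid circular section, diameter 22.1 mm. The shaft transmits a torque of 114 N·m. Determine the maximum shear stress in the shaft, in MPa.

53.8 MPa

J = πd⁴/32 = π(0.0221)⁴/32 = 2.342×10^-8 m⁴.
τ_max = T·r/J = 114.0 × 0.0111 / 2.342×10^-8 = 5.379×10^7 Pa.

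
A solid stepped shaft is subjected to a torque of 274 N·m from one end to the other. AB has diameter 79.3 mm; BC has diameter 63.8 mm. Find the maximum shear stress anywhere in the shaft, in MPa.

Under the same torque, τ_max = 16T/(πd³) is largest where d is smallest — segment BC (d = 63.8 mm).
τ_max = 16·274.0/(π·(0.0638)³) = 5.374×10^6 Pa.

5.37 MPa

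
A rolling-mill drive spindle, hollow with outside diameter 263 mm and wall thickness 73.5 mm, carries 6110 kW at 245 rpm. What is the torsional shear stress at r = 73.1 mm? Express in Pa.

ω = 2π·245/60 = 25.66 rad/s, so T = P/ω = 6110×10³ / 25.66 = 238100 N·m.
J = π(d_o⁴ − d_i⁴)/32 = π(0.263⁴ − 0.116⁴)/32 = 4.519×10^-4 m⁴.
Shear stress varies linearly with radius: τ = T·r/J = 238100 × 0.0731 / 4.519×10^-4 = 3.852×10^7 Pa.

3.85e7 Pa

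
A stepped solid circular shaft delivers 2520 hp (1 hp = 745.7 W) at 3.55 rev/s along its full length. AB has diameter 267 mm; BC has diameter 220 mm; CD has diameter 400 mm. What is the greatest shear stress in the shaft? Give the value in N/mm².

ω = 2π·3.55 = 22.31 rad/s, so T = P/ω = 2520×745.7 / 22.31 = 84250 N·m.
Under the same torque, τ_max = 16T/(πd³) is largest where d is smallest — segment BC (d = 220 mm).
τ_max = 16·84250/(π·(0.220)³) = 4.030×10^7 Pa.

40.3 N/mm²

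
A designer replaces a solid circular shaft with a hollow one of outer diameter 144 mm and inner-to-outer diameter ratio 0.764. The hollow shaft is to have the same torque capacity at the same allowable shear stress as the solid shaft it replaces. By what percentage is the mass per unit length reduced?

45.0 %

Equal τ_max and T ⇒ the solid shaft needs d_s³ = d_o³(1−k⁴), so d_s = 144·(1−0.764⁴)^(1/3) = 125.3 mm.
Area ratio A_h/A_s = d_o²(1−k²)/d_s² = (1−k²)/(1−k⁴)^(2/3) = 0.5496.
Mass saving = 1 − 0.5496 = 45.0 %.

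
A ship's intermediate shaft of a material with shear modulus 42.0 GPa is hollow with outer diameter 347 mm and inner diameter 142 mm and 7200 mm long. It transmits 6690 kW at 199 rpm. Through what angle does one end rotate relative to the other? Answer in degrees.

ω = 2π·199/60 = 20.84 rad/s, so T = P/ω = 6690×10³ / 20.84 = 321000 N·m.
J = π(d_o⁴ − d_i⁴)/32 = π(0.347⁴ − 0.142⁴)/32 = 1.383×10^-3 m⁴.
θ = T·L/(G·J) = 321000 × 7.20 / (42.0×10⁹ × 1.383×10^-3) = 0.03978 rad.

2.28°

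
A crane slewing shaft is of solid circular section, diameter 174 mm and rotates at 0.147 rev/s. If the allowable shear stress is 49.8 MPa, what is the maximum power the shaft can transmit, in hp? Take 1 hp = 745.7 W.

63.8 hp

J = πd⁴/32 = π(0.174)⁴/32 = 8.999×10^-5 m⁴.
T_max = τ_allow·J/r = 4.98×10^7 × 8.999×10^-5 / 0.0870 = 51510 N·m.
ω = 2π·0.147 = 0.9236 rad/s, so P_max = T_max·ω = 4.758×10^4 W.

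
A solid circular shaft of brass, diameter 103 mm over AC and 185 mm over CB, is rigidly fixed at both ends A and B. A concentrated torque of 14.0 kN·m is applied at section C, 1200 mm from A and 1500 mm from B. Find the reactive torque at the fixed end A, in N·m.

1500 N·m

Compatibility: T_A·a/J_AC = T_B·b/J_CB with T_A + T_B = T₀.
J_AC = 1.10×10^-5 m⁴, J_CB = 1.15×10^-4 m⁴, so T_A = T₀·(J_AC/a)/((J_AC/a)+(J_CB/b)) = 1501 N·m, T_B = 12500 N·m.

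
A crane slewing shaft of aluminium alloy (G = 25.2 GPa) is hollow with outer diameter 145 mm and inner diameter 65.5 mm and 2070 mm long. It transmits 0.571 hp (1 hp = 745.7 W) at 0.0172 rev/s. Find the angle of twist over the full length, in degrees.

ω = 2π·0.0172 = 0.1081 rad/s, so T = P/ω = 0.571×745.7 / 0.1081 = 3940 N·m.
J = π(d_o⁴ − d_i⁴)/32 = π(0.145⁴ − 0.0655⁴)/32 = 4.159×10^-5 m⁴.
θ = T·L/(G·J) = 3940 × 2.07 / (25.2×10⁹ × 4.159×10^-5) = 7.781×10^-3 rad.

0.446°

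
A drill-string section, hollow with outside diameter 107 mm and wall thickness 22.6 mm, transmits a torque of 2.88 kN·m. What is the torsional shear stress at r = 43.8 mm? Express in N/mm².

11.0 N/mm²

J = π(d_o⁴ − d_i⁴)/32 = π(0.107⁴ − 0.0618⁴)/32 = 1.144×10^-5 m⁴.
Shear stress varies linearly with radius: τ = T·r/J = 2880 × 0.0438 / 1.144×10^-5 = 1.103×10^7 Pa.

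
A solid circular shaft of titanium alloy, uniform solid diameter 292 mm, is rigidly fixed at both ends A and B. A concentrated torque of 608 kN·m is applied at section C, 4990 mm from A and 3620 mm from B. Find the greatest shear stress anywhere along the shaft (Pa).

7.21e7 Pa

With uniform GJ and both ends fixed, compatibility θ_AC = θ_CB gives T_A·a = T_B·b, together with T_A + T_B = T₀.
T_A = T₀·b/(a+b) = 608000·3620/8610 = 255600 N·m; T_B = 352400 N·m.
τ in each portion: τ_AC = 5.23×10^7 Pa, τ_CB = 7.21×10^7 Pa; maximum is in CB.
τ_max = T_CB·r/J = 352400·0.146/7.14×10^-4 = 7.208×10^7 Pa.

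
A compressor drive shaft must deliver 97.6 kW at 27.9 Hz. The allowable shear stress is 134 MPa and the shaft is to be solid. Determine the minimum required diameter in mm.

ω = 2π·27.9 = 175.3 rad/s, so T = P/ω = 97.6×10³ / 175.3 = 556.8 N·m.
For a solid shaft τ_max = 16T/(πd³), so d = (16T/(π τ_allow))^(1/3) = (16·556.8/(π·1.34×10^8))^(1/3) = 0.02766 m.

27.7 mm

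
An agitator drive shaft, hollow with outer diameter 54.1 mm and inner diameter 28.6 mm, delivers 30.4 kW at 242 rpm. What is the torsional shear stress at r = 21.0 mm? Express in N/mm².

32.5 N/mm²

ω = 2π·242/60 = 25.34 rad/s, so T = P/ω = 30.4×10³ / 25.34 = 1200 N·m.
J = π(d_o⁴ − d_i⁴)/32 = π(0.0541⁴ − 0.0286⁴)/32 = 7.753×10^-7 m⁴.
Shear stress varies linearly with radius: τ = T·r/J = 1200 × 0.0210 / 7.753×10^-7 = 3.249×10^7 Pa.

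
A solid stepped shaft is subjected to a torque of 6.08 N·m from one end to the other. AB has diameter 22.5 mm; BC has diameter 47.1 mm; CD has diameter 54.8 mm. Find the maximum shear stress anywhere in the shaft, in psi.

Under the same torque, τ_max = 16T/(πd³) is largest where d is smallest — segment AB (d = 22.5 mm).
τ_max = 16·6.080/(π·(0.0225)³) = 2.718×10^6 Pa.

394 psi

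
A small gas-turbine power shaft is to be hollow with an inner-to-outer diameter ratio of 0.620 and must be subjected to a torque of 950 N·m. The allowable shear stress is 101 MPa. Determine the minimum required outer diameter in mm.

38.3 mm

For a hollow shaft with d_i/d_o = 0.620: τ_max = 16T/(π d_o³ (1−k⁴)), so d_o = [16T/(π τ_allow (1−k⁴))]^(1/3) = [16·950.0/(π·1.01×10^8·0.8522)]^(1/3) = 0.03831 m.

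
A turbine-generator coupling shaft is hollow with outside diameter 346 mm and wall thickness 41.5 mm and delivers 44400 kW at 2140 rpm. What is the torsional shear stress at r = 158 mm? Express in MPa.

33.4 MPa

ω = 2π·2140/60 = 224.1 rad/s, so T = P/ω = 44400×10³ / 224.1 = 198100 N·m.
J = π(d_o⁴ − d_i⁴)/32 = π(0.346⁴ − 0.263⁴)/32 = 9.373×10^-4 m⁴.
Shear stress varies linearly with radius: τ = T·r/J = 198100 × 0.158 / 9.373×10^-4 = 3.340×10^7 Pa.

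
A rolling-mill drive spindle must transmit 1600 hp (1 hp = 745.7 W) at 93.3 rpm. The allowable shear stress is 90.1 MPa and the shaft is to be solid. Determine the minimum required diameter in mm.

ω = 2π·93.3/60 = 9.770 rad/s, so T = P/ω = 1600×745.7 / 9.770 = 122100 N·m.
For a solid shaft τ_max = 16T/(πd³), so d = (16T/(π τ_allow))^(1/3) = (16·122100/(π·9.01×10^7))^(1/3) = 0.1904 m.

190 mm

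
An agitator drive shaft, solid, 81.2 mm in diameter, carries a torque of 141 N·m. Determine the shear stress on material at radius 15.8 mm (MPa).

0.522 MPa

J = πd⁴/32 = π(0.0812)⁴/32 = 4.268×10^-6 m⁴.
Shear stress varies linearly with radius: τ = T·r/J = 141.0 × 0.0158 / 4.268×10^-6 = 5.220×10^5 Pa.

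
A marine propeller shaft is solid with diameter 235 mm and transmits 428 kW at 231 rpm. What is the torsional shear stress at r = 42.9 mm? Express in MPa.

ω = 2π·231/60 = 24.19 rad/s, so T = P/ω = 428×10³ / 24.19 = 17690 N·m.
J = πd⁴/32 = π(0.235)⁴/32 = 2.994×10^-4 m⁴.
Shear stress varies linearly with radius: τ = T·r/J = 17690 × 0.0429 / 2.994×10^-4 = 2.535×10^6 Pa.

2.54 MPa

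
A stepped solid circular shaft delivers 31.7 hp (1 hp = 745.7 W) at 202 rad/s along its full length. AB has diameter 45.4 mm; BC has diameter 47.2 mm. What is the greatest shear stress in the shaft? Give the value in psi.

ω = 202 rad/s, so T = P/ω = 31.7×745.7 / 202.0 = 117.0 N·m.
Under the same torque, τ_max = 16T/(πd³) is largest where d is smallest — segment AB (d = 45.4 mm).
τ_max = 16·117.0/(π·(0.0454)³) = 6.369×10^6 Pa.

924 psi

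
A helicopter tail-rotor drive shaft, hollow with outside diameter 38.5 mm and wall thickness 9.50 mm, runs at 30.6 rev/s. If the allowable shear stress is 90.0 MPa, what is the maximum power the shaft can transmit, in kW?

J = π(d_o⁴ − d_i⁴)/32 = π(0.0385⁴ − 0.0195⁴)/32 = 2.015×10^-7 m⁴.
T_max = τ_allow·J/r = 9.00×10^7 × 2.015×10^-7 / 0.0192 = 942.1 N·m.
ω = 2π·30.6 = 192.3 rad/s, so P_max = T_max·ω = 1.811×10^5 W.

181 kW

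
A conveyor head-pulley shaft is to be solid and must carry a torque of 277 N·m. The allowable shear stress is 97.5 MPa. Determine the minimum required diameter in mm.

24.4 mm

For a solid shaft τ_max = 16T/(πd³), so d = (16T/(π τ_allow))^(1/3) = (16·277.0/(π·9.75×10^7))^(1/3) = 0.02437 m.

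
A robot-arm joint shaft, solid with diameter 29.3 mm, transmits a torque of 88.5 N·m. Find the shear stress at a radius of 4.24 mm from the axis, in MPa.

J = πd⁴/32 = π(0.0293)⁴/32 = 7.236×10^-8 m⁴.
Shear stress varies linearly with radius: τ = T·r/J = 88.50 × 0.00424 / 7.236×10^-8 = 5.186×10^6 Pa.

5.19 MPa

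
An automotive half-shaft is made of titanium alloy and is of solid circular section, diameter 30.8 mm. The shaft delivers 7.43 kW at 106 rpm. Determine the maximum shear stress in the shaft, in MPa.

117 MPa

ω = 2π·106/60 = 11.10 rad/s, so T = P/ω = 7.43×10³ / 11.10 = 669.4 N·m.
J = πd⁴/32 = π(0.0308)⁴/32 = 8.835×10^-8 m⁴.
τ_max = T·r/J = 669.4 × 0.0154 / 8.835×10^-8 = 1.167×10^8 Pa.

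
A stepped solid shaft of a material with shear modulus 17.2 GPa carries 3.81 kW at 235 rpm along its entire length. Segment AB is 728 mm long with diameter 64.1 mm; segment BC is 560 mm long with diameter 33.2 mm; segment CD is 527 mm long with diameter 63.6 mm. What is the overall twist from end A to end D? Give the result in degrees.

ω = 2π·235/60 = 24.61 rad/s, so T = P/ω = 3.81×10³ / 24.61 = 154.8 N·m.
J_AB = π(0.0641)⁴/32 = 1.66×10^-6 m⁴; J_BC = π(0.0332)⁴/32 = 1.19×10^-7 m⁴; J_CD = π(0.0636)⁴/32 = 1.61×10^-6 m⁴.
θ = (T/G)·Σ L_i/J_i = (154.8/17.2×10⁹)·(0.728/1.66×10^-6 + 0.560/1.19×10^-7 + 0.527/1.61×10^-6) = 0.04917 rad.

2.82°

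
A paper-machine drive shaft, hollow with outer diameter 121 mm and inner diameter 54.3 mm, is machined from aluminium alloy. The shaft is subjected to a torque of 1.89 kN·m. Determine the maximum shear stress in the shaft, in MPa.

J = π(d_o⁴ − d_i⁴)/32 = π(0.121⁴ − 0.0543⁴)/32 = 2.019×10^-5 m⁴.
τ_max = T·r/J = 1890 × 0.0605 / 2.019×10^-5 = 5.663×10^6 Pa.

5.66 MPa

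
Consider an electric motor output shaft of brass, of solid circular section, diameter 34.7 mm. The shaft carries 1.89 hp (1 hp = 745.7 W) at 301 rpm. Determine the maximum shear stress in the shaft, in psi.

ω = 2π·301/60 = 31.52 rad/s, so T = P/ω = 1.89×745.7 / 31.52 = 44.71 N·m.
J = πd⁴/32 = π(0.0347)⁴/32 = 1.423×10^-7 m⁴.
τ_max = T·r/J = 44.71 × 0.0174 / 1.423×10^-7 = 5.450×10^6 Pa.

790 psi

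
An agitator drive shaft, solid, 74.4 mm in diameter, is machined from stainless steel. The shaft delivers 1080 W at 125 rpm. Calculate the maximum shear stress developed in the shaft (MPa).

1.02 MPa

ω = 2π·125/60 = 13.09 rad/s, so T = P/ω = 1080 / 13.09 = 82.51 N·m.
J = πd⁴/32 = π(0.0744)⁴/32 = 3.008×10^-6 m⁴.
τ_max = T·r/J = 82.51 × 0.0372 / 3.008×10^-6 = 1.020×10^6 Pa.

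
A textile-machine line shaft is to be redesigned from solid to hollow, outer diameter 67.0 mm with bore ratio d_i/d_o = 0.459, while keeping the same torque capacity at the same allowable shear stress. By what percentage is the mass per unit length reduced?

18.6 %

Equal τ_max and T ⇒ the solid shaft needs d_s³ = d_o³(1−k⁴), so d_s = 67.0·(1−0.459⁴)^(1/3) = 65.99 mm.
Area ratio A_h/A_s = d_o²(1−k²)/d_s² = (1−k²)/(1−k⁴)^(2/3) = 0.8136.
Mass saving = 1 − 0.8136 = 18.6 %.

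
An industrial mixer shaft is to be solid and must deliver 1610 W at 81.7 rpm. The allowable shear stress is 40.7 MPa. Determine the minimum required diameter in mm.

28.7 mm

ω = 2π·81.7/60 = 8.556 rad/s, so T = P/ω = 1610 / 8.556 = 188.2 N·m.
For a solid shaft τ_max = 16T/(πd³), so d = (16T/(π τ_allow))^(1/3) = (16·188.2/(π·4.07×10^7))^(1/3) = 0.02866 m.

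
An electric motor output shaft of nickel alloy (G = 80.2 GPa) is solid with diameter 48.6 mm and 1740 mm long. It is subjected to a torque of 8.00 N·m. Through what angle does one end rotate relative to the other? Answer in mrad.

0.317 mrad

J = πd⁴/32 = π(0.0486)⁴/32 = 5.477×10^-7 m⁴.
θ = T·L/(G·J) = 8.000 × 1.74 / (80.2×10⁹ × 5.477×10^-7) = 3.169×10^-4 rad.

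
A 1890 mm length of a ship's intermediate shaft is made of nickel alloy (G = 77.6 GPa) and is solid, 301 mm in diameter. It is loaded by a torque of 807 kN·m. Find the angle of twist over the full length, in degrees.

1.40°

J = πd⁴/32 = π(0.301)⁴/32 = 8.059×10^-4 m⁴.
θ = T·L/(G·J) = 807000 × 1.89 / (77.6×10⁹ × 8.059×10^-4) = 0.02439 rad.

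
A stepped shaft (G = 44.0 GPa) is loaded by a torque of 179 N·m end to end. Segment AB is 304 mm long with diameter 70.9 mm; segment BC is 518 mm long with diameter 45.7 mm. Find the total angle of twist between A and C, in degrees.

0.311°

J_AB = π(0.0709)⁴/32 = 2.48×10^-6 m⁴; J_BC = π(0.0457)⁴/32 = 4.28×10^-7 m⁴.
θ = (T/G)·Σ L_i/J_i = (179.0/44.0×10⁹)·(0.304/2.48×10^-6 + 0.518/4.28×10^-7) = 5.420×10^-3 rad.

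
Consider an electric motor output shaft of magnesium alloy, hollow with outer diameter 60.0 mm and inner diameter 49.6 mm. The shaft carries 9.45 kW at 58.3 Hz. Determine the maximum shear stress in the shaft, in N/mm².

1.14 N/mm²

ω = 2π·58.3 = 366.3 rad/s, so T = P/ω = 9.45×10³ / 366.3 = 25.80 N·m.
J = π(d_o⁴ − d_i⁴)/32 = π(0.0600⁴ − 0.0496⁴)/32 = 6.782×10^-7 m⁴.
τ_max = T·r/J = 25.80 × 0.0300 / 6.782×10^-7 = 1.141×10^6 Pa.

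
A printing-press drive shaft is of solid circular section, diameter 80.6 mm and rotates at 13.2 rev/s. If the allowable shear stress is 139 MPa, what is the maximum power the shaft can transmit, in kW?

1190 kW

J = πd⁴/32 = π(0.0806)⁴/32 = 4.143×10^-6 m⁴.
T_max = τ_allow·J/r = 1.39×10^8 × 4.143×10^-6 / 0.0403 = 14290 N·m.
ω = 2π·13.2 = 82.94 rad/s, so P_max = T_max·ω = 1.185×10^6 W.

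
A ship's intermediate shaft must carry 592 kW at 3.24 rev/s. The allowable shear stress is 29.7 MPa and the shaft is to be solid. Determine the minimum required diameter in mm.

171 mm

ω = 2π·3.24 = 20.36 rad/s, so T = P/ω = 592×10³ / 20.36 = 29080 N·m.
For a solid shaft τ_max = 16T/(πd³), so d = (16T/(π τ_allow))^(1/3) = (16·29080/(π·2.97×10^7))^(1/3) = 0.1708 m.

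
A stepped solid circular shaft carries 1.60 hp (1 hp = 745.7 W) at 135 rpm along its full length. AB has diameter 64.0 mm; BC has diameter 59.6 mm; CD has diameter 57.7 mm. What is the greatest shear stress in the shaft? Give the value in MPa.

ω = 2π·135/60 = 14.14 rad/s, so T = P/ω = 1.60×745.7 / 14.14 = 84.40 N·m.
Under the same torque, τ_max = 16T/(πd³) is largest where d is smallest — segment CD (d = 57.7 mm).
τ_max = 16·84.40/(π·(0.0577)³) = 2.238×10^6 Pa.

2.24 MPa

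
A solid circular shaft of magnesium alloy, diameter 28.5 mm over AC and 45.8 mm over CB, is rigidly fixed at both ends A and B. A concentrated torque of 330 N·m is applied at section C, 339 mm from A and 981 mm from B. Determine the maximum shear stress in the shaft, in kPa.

22000 kPa

Compatibility: T_A·a/J_AC = T_B·b/J_CB with T_A + T_B = T₀.
J_AC = 6.48×10^-8 m⁴, J_CB = 4.32×10^-7 m⁴, so T_A = T₀·(J_AC/a)/((J_AC/a)+(J_CB/b)) = 99.86 N·m, T_B = 230.1 N·m.
τ in each portion: τ_AC = 2.20×10^7 Pa, τ_CB = 1.22×10^7 Pa; maximum is in AC.
τ_max = T_AC·r/J = 99.86·0.0143/6.48×10^-8 = 2.197×10^7 Pa.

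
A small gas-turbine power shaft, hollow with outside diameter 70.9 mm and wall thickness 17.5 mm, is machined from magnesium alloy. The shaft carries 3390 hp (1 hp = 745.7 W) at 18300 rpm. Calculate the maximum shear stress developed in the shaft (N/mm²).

ω = 2π·18300/60 = 1916 rad/s, so T = P/ω = 3390×745.7 / 1916 = 1319 N·m.
J = π(d_o⁴ − d_i⁴)/32 = π(0.0709⁴ − 0.0359⁴)/32 = 2.318×10^-6 m⁴.
τ_max = T·r/J = 1319 × 0.0355 / 2.318×10^-6 = 2.018×10^7 Pa.

20.2 N/mm²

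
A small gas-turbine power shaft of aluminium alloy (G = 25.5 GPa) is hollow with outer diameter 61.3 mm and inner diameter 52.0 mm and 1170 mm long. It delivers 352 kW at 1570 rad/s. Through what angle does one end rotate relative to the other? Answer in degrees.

ω = 1570 rad/s, so T = P/ω = 352×10³ / 1570 = 224.2 N·m.
J = π(d_o⁴ − d_i⁴)/32 = π(0.0613⁴ − 0.0520⁴)/32 = 6.684×10^-7 m⁴.
θ = T·L/(G·J) = 224.2 × 1.17 / (25.5×10⁹ × 6.684×10^-7) = 0.01539 rad.

0.882°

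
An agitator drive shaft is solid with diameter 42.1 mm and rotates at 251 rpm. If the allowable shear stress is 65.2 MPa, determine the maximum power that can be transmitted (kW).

25.1 kW

J = πd⁴/32 = π(0.0421)⁴/32 = 3.084×10^-7 m⁴.
T_max = τ_allow·J/r = 6.52×10^7 × 3.084×10^-7 / 0.0210 = 955.3 N·m.
ω = 2π·251/60 = 26.28 rad/s, so P_max = T_max·ω = 2.511×10^4 W.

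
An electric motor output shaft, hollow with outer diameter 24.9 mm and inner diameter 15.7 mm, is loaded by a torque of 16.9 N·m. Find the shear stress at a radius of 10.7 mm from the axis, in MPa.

J = π(d_o⁴ − d_i⁴)/32 = π(0.0249⁴ − 0.0157⁴)/32 = 3.177×10^-8 m⁴.
Shear stress varies linearly with radius: τ = T·r/J = 16.90 × 0.0107 / 3.177×10^-8 = 5.691×10^6 Pa.

5.69 MPa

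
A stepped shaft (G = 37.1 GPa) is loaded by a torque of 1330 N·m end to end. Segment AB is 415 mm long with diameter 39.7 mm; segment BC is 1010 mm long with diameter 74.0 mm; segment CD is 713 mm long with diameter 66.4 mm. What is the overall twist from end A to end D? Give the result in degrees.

4.97°

J_AB = π(0.0397)⁴/32 = 2.44×10^-7 m⁴; J_BC = π(0.0740)⁴/32 = 2.94×10^-6 m⁴; J_CD = π(0.0664)⁴/32 = 1.91×10^-6 m⁴.
θ = (T/G)·Σ L_i/J_i = (1330/37.1×10⁹)·(0.415/2.44×10^-7 + 1.01/2.94×10^-6 + 0.713/1.91×10^-6) = 0.08670 rad.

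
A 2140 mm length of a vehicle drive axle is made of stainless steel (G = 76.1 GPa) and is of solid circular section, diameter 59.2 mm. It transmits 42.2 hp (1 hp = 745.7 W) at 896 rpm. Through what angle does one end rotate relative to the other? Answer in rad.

ω = 2π·896/60 = 93.83 rad/s, so T = P/ω = 42.2×745.7 / 93.83 = 335.4 N·m.
J = πd⁴/32 = π(0.0592)⁴/32 = 1.206×10^-6 m⁴.
θ = T·L/(G·J) = 335.4 × 2.14 / (76.1×10⁹ × 1.206×10^-6) = 7.821×10^-3 rad.

0.00782 rad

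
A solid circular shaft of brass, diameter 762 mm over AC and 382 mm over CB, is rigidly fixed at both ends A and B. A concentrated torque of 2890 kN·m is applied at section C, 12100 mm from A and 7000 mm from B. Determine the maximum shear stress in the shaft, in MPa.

Compatibility: T_A·a/J_AC = T_B·b/J_CB with T_A + T_B = T₀.
J_AC = 0.0331 m⁴, J_CB = 2.09×10^-3 m⁴, so T_A = T₀·(J_AC/a)/((J_AC/a)+(J_CB/b)) = 2.606e6 N·m, T_B = 284500 N·m.
τ in each portion: τ_AC = 3.00×10^7 Pa, τ_CB = 2.60×10^7 Pa; maximum is in AC.
τ_max = T_AC·r/J = 2.606e6·0.381/0.0331 = 2.999×10^7 Pa.

30.0 MPa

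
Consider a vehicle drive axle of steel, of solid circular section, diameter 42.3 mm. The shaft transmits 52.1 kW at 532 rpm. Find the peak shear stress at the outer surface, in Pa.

6.29e7 Pa

ω = 2π·532/60 = 55.71 rad/s, so T = P/ω = 52.1×10³ / 55.71 = 935.2 N·m.
J = πd⁴/32 = π(0.0423)⁴/32 = 3.143×10^-7 m⁴.
τ_max = T·r/J = 935.2 × 0.0211 / 3.143×10^-7 = 6.293×10^7 Pa.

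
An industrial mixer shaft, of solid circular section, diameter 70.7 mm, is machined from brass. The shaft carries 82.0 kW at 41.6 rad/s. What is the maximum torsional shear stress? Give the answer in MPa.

ω = 41.6 rad/s, so T = P/ω = 82.0×10³ / 41.60 = 1971 N·m.
J = πd⁴/32 = π(0.0707)⁴/32 = 2.453×10^-6 m⁴.
τ_max = T·r/J = 1971 × 0.0353 / 2.453×10^-6 = 2.841×10^7 Pa.

28.4 MPa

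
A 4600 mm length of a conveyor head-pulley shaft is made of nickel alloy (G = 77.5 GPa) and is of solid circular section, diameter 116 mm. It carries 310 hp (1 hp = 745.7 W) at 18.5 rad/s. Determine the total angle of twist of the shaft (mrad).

41.7 mrad

ω = 18.5 rad/s, so T = P/ω = 310×745.7 / 18.50 = 12500 N·m.
J = πd⁴/32 = π(0.116)⁴/32 = 1.778×10^-5 m⁴.
θ = T·L/(G·J) = 12500 × 4.60 / (77.5×10⁹ × 1.778×10^-5) = 0.04172 rad.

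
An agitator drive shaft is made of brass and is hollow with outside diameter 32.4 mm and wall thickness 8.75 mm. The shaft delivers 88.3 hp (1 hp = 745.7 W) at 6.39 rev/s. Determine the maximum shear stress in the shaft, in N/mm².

ω = 2π·6.39 = 40.15 rad/s, so T = P/ω = 88.3×745.7 / 40.15 = 1640 N·m.
J = π(d_o⁴ − d_i⁴)/32 = π(0.0324⁴ − 0.0149⁴)/32 = 1.033×10^-7 m⁴.
τ_max = T·r/J = 1640 × 0.0162 / 1.033×10^-7 = 2.571×10^8 Pa.

257 N/mm²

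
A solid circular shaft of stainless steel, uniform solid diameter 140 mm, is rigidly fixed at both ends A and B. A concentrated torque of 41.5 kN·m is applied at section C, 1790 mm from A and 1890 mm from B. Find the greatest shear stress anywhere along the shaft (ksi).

With uniform GJ and both ends fixed, compatibility θ_AC = θ_CB gives T_A·a = T_B·b, together with T_A + T_B = T₀.
T_A = T₀·b/(a+b) = 41500·1890/3680 = 21310 N·m; T_B = 20190 N·m.
τ in each portion: τ_AC = 3.96×10^7 Pa, τ_CB = 3.75×10^7 Pa; maximum is in AC.
τ_max = T_AC·r/J = 21310·0.0700/3.77×10^-5 = 3.956×10^7 Pa.

5.74 ksi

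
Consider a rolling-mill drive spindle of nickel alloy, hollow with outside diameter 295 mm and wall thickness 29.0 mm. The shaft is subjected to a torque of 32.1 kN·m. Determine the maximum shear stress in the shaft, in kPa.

J = π(d_o⁴ − d_i⁴)/32 = π(0.295⁴ − 0.237⁴)/32 = 4.338×10^-4 m⁴.
τ_max = T·r/J = 32100 × 0.147 / 4.338×10^-4 = 1.092×10^7 Pa.

10900 kPa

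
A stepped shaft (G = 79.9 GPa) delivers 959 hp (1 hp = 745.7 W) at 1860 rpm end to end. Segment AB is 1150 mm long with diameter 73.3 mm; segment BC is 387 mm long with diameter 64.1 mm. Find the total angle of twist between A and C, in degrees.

ω = 2π·1860/60 = 194.8 rad/s, so T = P/ω = 959×745.7 / 194.8 = 3671 N·m.
J_AB = π(0.0733)⁴/32 = 2.83×10^-6 m⁴; J_BC = π(0.0641)⁴/32 = 1.66×10^-6 m⁴.
θ = (T/G)·Σ L_i/J_i = (3671/79.9×10⁹)·(1.15/2.83×10^-6 + 0.387/1.66×10^-6) = 0.02937 rad.

1.68°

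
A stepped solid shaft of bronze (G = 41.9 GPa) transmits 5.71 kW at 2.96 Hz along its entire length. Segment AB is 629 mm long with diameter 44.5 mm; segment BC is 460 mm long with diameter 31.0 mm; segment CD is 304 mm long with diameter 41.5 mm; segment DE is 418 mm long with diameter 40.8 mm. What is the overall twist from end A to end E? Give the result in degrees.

3.90°

ω = 2π·2.96 = 18.60 rad/s, so T = P/ω = 5.71×10³ / 18.60 = 307.0 N·m.
J_AB = π(0.0445)⁴/32 = 3.85×10^-7 m⁴; J_BC = π(0.0310)⁴/32 = 9.07×10^-8 m⁴; J_CD = π(0.0415)⁴/32 = 2.91×10^-7 m⁴; J_DE = π(0.0408)⁴/32 = 2.72×10^-7 m⁴.
θ = (T/G)·Σ L_i/J_i = (307.0/41.9×10⁹)·(0.629/3.85×10^-7 + 0.460/9.07×10^-8 + 0.304/2.91×10^-7 + 0.418/2.72×10^-7) = 0.06806 rad.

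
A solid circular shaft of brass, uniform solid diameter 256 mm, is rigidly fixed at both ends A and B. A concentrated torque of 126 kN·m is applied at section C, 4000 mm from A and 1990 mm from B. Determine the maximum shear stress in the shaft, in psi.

With uniform GJ and both ends fixed, compatibility θ_AC = θ_CB gives T_A·a = T_B·b, together with T_A + T_B = T₀.
T_A = T₀·b/(a+b) = 126000·1990/5990 = 41860 N·m; T_B = 84140 N·m.
τ in each portion: τ_AC = 1.27×10^7 Pa, τ_CB = 2.55×10^7 Pa; maximum is in CB.
τ_max = T_CB·r/J = 84140·0.128/4.22×10^-4 = 2.554×10^7 Pa.

3700 psi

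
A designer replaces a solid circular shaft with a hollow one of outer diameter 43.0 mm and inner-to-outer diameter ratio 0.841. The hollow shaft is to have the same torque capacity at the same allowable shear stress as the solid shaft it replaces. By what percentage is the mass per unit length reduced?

53.5 %

Equal τ_max and T ⇒ the solid shaft needs d_s³ = d_o³(1−k⁴), so d_s = 43.0·(1−0.841⁴)^(1/3) = 34.12 mm.
Area ratio A_h/A_s = d_o²(1−k²)/d_s² = (1−k²)/(1−k⁴)^(2/3) = 0.4648.
Mass saving = 1 − 0.4648 = 53.5 %.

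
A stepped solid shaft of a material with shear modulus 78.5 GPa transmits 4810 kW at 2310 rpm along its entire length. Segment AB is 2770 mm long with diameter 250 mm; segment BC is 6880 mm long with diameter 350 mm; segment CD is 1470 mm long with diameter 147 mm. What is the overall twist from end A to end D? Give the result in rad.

0.0111 rad

ω = 2π·2310/60 = 241.9 rad/s, so T = P/ω = 4810×10³ / 241.9 = 19880 N·m.
J_AB = π(0.250)⁴/32 = 3.83×10^-4 m⁴; J_BC = π(0.350)⁴/32 = 1.47×10^-3 m⁴; J_CD = π(0.147)⁴/32 = 4.58×10^-5 m⁴.
θ = (T/G)·Σ L_i/J_i = (19880/78.5×10⁹)·(2.77/3.83×10^-4 + 6.88/1.47×10^-3 + 1.47/4.58×10^-5) = 0.01113 rad.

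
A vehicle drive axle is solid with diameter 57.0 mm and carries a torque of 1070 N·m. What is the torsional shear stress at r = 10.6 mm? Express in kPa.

J = πd⁴/32 = π(0.0570)⁴/32 = 1.036×10^-6 m⁴.
Shear stress varies linearly with radius: τ = T·r/J = 1070 × 0.0106 / 1.036×10^-6 = 1.094×10^7 Pa.

10900 kPa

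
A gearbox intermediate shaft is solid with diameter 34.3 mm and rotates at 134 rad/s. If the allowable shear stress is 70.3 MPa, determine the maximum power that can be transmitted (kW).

J = πd⁴/32 = π(0.0343)⁴/32 = 1.359×10^-7 m⁴.
T_max = τ_allow·J/r = 7.03×10^7 × 1.359×10^-7 / 0.0171 = 557.0 N·m.
ω = 134 rad/s, so P_max = T_max·ω = 7.464×10^4 W.

74.6 kW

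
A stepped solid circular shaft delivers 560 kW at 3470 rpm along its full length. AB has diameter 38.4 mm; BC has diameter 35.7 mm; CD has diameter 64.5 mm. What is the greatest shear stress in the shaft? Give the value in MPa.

173 MPa

ω = 2π·3470/60 = 363.4 rad/s, so T = P/ω = 560×10³ / 363.4 = 1541 N·m.
Under the same torque, τ_max = 16T/(πd³) is largest where d is smallest — segment BC (d = 35.7 mm).
τ_max = 16·1541/(π·(0.0357)³) = 1.725×10^8 Pa.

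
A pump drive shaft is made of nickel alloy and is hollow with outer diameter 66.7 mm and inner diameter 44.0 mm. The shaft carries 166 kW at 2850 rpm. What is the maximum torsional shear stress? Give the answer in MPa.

11.8 MPa

ω = 2π·2850/60 = 298.5 rad/s, so T = P/ω = 166×10³ / 298.5 = 556.2 N·m.
J = π(d_o⁴ − d_i⁴)/32 = π(0.0667⁴ − 0.0440⁴)/32 = 1.575×10^-6 m⁴.
τ_max = T·r/J = 556.2 × 0.0334 / 1.575×10^-6 = 1.178×10^7 Pa.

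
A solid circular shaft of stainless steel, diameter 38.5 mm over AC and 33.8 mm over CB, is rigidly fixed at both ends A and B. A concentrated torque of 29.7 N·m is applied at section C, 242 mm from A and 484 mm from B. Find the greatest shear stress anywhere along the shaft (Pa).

2.04e6 Pa

Compatibility: T_A·a/J_AC = T_B·b/J_CB with T_A + T_B = T₀.
J_AC = 2.16×10^-7 m⁴, J_CB = 1.28×10^-7 m⁴, so T_A = T₀·(J_AC/a)/((J_AC/a)+(J_CB/b)) = 22.90 N·m, T_B = 6.801 N·m.
τ in each portion: τ_AC = 2.04×10^6 Pa, τ_CB = 8.97×10^5 Pa; maximum is in AC.
τ_max = T_AC·r/J = 22.90·0.0192/2.16×10^-7 = 2.044×10^6 Pa.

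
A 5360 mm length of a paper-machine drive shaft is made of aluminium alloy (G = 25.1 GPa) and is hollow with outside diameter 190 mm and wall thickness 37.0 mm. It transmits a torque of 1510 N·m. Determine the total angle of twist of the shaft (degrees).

0.168°

J = π(d_o⁴ − d_i⁴)/32 = π(0.190⁴ − 0.116⁴)/32 = 1.102×10^-4 m⁴.
θ = T·L/(G·J) = 1510 × 5.36 / (25.1×10⁹ × 1.102×10^-4) = 2.927×10^-3 rad.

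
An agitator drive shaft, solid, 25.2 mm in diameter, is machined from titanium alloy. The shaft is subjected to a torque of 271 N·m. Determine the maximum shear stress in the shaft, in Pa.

J = πd⁴/32 = π(0.0252)⁴/32 = 3.959×10^-8 m⁴.
τ_max = T·r/J = 271.0 × 0.0126 / 3.959×10^-8 = 8.625×10^7 Pa.

8.62e7 Pa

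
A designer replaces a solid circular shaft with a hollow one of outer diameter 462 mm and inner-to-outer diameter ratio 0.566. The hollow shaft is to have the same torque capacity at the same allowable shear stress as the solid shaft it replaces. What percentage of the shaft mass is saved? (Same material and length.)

Equal τ_max and T ⇒ the solid shaft needs d_s³ = d_o³(1−k⁴), so d_s = 462·(1−0.566⁴)^(1/3) = 445.6 mm.
Area ratio A_h/A_s = d_o²(1−k²)/d_s² = (1−k²)/(1−k⁴)^(2/3) = 0.7305.
Mass saving = 1 − 0.7305 = 26.9 %.

26.9 %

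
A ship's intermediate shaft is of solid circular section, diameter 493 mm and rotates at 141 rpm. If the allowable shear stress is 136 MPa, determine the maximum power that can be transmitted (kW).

J = πd⁴/32 = π(0.493)⁴/32 = 5.799×10^-3 m⁴.
T_max = τ_allow·J/r = 1.36×10^8 × 5.799×10^-3 / 0.246 = 3.200e6 N·m.
ω = 2π·141/60 = 14.77 rad/s, so P_max = T_max·ω = 4.725×10^7 W.

47200 kW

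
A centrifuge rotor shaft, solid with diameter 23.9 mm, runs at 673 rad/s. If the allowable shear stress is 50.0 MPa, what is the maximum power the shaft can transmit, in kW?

J = πd⁴/32 = π(0.0239)⁴/32 = 3.203×10^-8 m⁴.
T_max = τ_allow·J/r = 5.00×10^7 × 3.203×10^-8 / 0.0119 = 134.0 N·m.
ω = 673 rad/s, so P_max = T_max·ω = 9.020×10^4 W.

90.2 kW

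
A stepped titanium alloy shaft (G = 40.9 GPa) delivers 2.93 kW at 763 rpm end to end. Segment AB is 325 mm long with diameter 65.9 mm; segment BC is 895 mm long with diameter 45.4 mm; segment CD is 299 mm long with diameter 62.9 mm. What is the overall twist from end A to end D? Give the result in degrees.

0.129°

ω = 2π·763/60 = 79.90 rad/s, so T = P/ω = 2.93×10³ / 79.90 = 36.67 N·m.
J_AB = π(0.0659)⁴/32 = 1.85×10^-6 m⁴; J_BC = π(0.0454)⁴/32 = 4.17×10^-7 m⁴; J_CD = π(0.0629)⁴/32 = 1.54×10^-6 m⁴.
θ = (T/G)·Σ L_i/J_i = (36.67/40.9×10⁹)·(0.325/1.85×10^-6 + 0.895/4.17×10^-7 + 0.299/1.54×10^-6) = 2.256×10^-3 rad.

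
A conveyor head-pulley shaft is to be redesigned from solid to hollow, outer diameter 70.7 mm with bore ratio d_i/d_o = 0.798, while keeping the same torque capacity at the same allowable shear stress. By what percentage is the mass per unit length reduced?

Equal τ_max and T ⇒ the solid shaft needs d_s³ = d_o³(1−k⁴), so d_s = 70.7·(1−0.798⁴)^(1/3) = 59.45 mm.
Area ratio A_h/A_s = d_o²(1−k²)/d_s² = (1−k²)/(1−k⁴)^(2/3) = 0.5137.
Mass saving = 1 − 0.5137 = 48.6 %.

48.6 %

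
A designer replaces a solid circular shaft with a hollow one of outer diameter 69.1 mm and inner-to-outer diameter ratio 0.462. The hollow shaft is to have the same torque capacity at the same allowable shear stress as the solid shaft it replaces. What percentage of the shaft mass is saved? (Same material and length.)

Equal τ_max and T ⇒ the solid shaft needs d_s³ = d_o³(1−k⁴), so d_s = 69.1·(1−0.462⁴)^(1/3) = 68.03 mm.
Area ratio A_h/A_s = d_o²(1−k²)/d_s² = (1−k²)/(1−k⁴)^(2/3) = 0.8114.
Mass saving = 1 − 0.8114 = 18.9 %.

18.9 %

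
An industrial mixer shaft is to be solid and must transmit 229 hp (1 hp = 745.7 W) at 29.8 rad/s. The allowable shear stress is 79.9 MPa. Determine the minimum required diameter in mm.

ω = 29.8 rad/s, so T = P/ω = 229×745.7 / 29.80 = 5730 N·m.
For a solid shaft τ_max = 16T/(πd³), so d = (16T/(π τ_allow))^(1/3) = (16·5730/(π·7.99×10^7))^(1/3) = 0.07148 m.

71.5 mm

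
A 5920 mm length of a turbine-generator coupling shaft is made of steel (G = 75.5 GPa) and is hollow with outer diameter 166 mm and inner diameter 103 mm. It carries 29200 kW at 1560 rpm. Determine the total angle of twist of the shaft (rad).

0.221 rad

ω = 2π·1560/60 = 163.4 rad/s, so T = P/ω = 29200×10³ / 163.4 = 178700 N·m.
J = π(d_o⁴ − d_i⁴)/32 = π(0.166⁴ − 0.103⁴)/32 = 6.350×10^-5 m⁴.
θ = T·L/(G·J) = 178700 × 5.92 / (75.5×10⁹ × 6.350×10^-5) = 0.2207 rad.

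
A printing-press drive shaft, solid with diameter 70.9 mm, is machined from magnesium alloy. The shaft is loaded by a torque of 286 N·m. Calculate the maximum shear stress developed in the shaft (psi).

J = πd⁴/32 = π(0.0709)⁴/32 = 2.481×10^-6 m⁴.
τ_max = T·r/J = 286.0 × 0.0355 / 2.481×10^-6 = 4.087×10^6 Pa.

593 psi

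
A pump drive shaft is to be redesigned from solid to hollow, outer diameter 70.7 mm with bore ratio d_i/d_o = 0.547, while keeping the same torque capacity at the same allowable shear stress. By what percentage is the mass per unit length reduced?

25.4 %

Equal τ_max and T ⇒ the solid shaft needs d_s³ = d_o³(1−k⁴), so d_s = 70.7·(1−0.547⁴)^(1/3) = 68.52 mm.
Area ratio A_h/A_s = d_o²(1−k²)/d_s² = (1−k²)/(1−k⁴)^(2/3) = 0.7460.
Mass saving = 1 − 0.7460 = 25.4 %.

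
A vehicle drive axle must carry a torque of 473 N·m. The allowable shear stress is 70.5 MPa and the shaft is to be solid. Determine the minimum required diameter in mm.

For a solid shaft τ_max = 16T/(πd³), so d = (16T/(π τ_allow))^(1/3) = (16·473.0/(π·7.05×10^7))^(1/3) = 0.03245 m.

32.4 mm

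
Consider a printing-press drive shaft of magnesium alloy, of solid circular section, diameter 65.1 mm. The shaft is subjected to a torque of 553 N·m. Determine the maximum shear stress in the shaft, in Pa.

J = πd⁴/32 = π(0.0651)⁴/32 = 1.763×10^-6 m⁴.
τ_max = T·r/J = 553.0 × 0.0325 / 1.763×10^-6 = 1.021×10^7 Pa.

1.02e7 Pa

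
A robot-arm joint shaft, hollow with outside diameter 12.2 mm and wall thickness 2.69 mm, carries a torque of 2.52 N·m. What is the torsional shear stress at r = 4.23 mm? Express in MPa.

J = π(d_o⁴ − d_i⁴)/32 = π(0.0122⁴ − 0.00682⁴)/32 = 1.963×10^-9 m⁴.
Shear stress varies linearly with radius: τ = T·r/J = 2.520 × 0.00423 / 1.963×10^-9 = 5.432×10^6 Pa.

5.43 MPa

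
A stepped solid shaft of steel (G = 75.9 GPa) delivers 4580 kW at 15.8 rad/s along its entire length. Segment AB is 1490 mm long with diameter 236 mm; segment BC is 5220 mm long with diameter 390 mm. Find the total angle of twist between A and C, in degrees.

ω = 15.8 rad/s, so T = P/ω = 4580×10³ / 15.80 = 289900 N·m.
J_AB = π(0.236)⁴/32 = 3.05×10^-4 m⁴; J_BC = π(0.390)⁴/32 = 2.27×10^-3 m⁴.
θ = (T/G)·Σ L_i/J_i = (289900/75.9×10⁹)·(1.49/3.05×10^-4 + 5.22/2.27×10^-3) = 0.02746 rad.

1.57°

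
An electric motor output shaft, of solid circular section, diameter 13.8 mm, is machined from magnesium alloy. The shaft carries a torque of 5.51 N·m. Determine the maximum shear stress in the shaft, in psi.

J = πd⁴/32 = π(0.0138)⁴/32 = 3.561×10^-9 m⁴.
τ_max = T·r/J = 5.510 × 0.00690 / 3.561×10^-9 = 1.068×10^7 Pa.

1550 psi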